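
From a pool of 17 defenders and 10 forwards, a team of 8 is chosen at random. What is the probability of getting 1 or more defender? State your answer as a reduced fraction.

49334/49335

Total selections: C(27,8) = 2220075.
The complement is all 8 are forwards: C(10,8) = 45.
Probability = 1 − 45/2220075 = 2220030/2220075 = 49334/49335.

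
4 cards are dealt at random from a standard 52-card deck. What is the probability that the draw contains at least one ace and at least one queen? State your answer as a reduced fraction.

There are C(52,4) = 270725 possible draws.
By inclusion-exclusion on the complements, draws missing all aces or all queens: C(48,4) + C(48,4) − C(44,4) = 194580 + 194580 − 135751 = 253409.
So draws with at least one of each: 270725 − 253409 = 17316, probability 17316/270725 = 1332/20825.

1332/20825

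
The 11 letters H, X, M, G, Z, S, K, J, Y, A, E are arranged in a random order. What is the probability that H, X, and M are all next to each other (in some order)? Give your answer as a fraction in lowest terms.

There are 11! = 39916800 arrangements.
Treat the three as one block: 9! placements × 3! orders within the block = 362880·6 = 2177280.
Probability = 2177280/39916800 = 3/55.

3/55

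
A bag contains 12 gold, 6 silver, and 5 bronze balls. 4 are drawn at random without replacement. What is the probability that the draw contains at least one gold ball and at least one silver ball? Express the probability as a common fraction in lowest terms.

1230/1771

There are C(23,4) = 8855 possible draws.
By inclusion-exclusion on the complements, draws missing all gold or all silver: C(11,4) + C(17,4) − C(5,4) = 330 + 2380 − 5 = 2705.
So draws with at least one of each: 8855 − 2705 = 6150, probability 6150/8855 = 1230/1771.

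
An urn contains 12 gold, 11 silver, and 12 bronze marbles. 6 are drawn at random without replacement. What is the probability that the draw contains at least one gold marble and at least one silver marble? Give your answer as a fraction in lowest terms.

18033/21080

There are C(35,6) = 1623160 possible draws.
By inclusion-exclusion on the complements, draws missing all gold or all silver: C(23,6) + C(24,6) − C(12,6) = 100947 + 134596 − 924 = 234619.
So draws with at least one of each: 1623160 − 234619 = 1388541, probability 1388541/1623160 = 18033/21080.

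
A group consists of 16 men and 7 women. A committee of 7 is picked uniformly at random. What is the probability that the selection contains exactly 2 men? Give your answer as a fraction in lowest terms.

Total number of selections: C(23,7) = 245157.
Selections with exactly 2 men: choose 2 of the 16 men and 5 of the 7 women, C(16,2)·C(7,5) = 120·21 = 2520.
Probability = 2520/245157 = 840/81719.

840/81719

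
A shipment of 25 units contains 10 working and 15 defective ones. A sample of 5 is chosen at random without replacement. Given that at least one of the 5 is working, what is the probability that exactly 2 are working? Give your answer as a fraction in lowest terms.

Work in counts. Selections with at least one working: C(25,5) − C(15,5) = 53130 − 3003 = 50127.
Of those, selections where exactly 2 are working: C(10,2)·C(15,3) = 45·455 = 20475.
Conditional probability = 20475/50127 = 975/2387.

975/2387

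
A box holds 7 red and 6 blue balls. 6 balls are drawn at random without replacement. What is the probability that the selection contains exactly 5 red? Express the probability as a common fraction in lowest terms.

There are C(13,6) = 1716 ways to choose 6 from 13.
Selections with exactly 5 red: choose 5 of the 7 red and 1 of the 6 blue, C(7,5)·C(6,1) = 21·6 = 126.
Probability = 126/1716 = 21/286.

21/286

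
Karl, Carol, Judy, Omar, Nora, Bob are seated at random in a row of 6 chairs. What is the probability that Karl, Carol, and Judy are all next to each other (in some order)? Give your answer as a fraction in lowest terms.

1/5

There are 6! = 720 arrangements.
Treat the three as one block: 4! placements × 3! orders within the block = 24·6 = 144.
Probability = 144/720 = 1/5.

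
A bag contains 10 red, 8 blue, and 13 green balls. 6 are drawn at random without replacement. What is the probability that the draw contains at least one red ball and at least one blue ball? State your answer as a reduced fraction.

64754/81809

There are C(31,6) = 736281 possible draws.
By inclusion-exclusion on the complements, draws missing all red or all blue: C(21,6) + C(23,6) − C(13,6) = 54264 + 100947 − 1716 = 153495.
So draws with at least one of each: 736281 − 153495 = 582786, probability 582786/736281 = 64754/81809.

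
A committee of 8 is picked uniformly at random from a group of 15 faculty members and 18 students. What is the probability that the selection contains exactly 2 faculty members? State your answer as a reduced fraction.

There are C(33,8) = 13884156 ways to choose 8 from 33.
Selections with exactly 2 faculty members: choose 2 of the 15 faculty members and 6 of the 18 students, C(15,2)·C(18,6) = 105·18564 = 1949220.
Probability = 1949220/13884156 = 4165/29667.

4165/29667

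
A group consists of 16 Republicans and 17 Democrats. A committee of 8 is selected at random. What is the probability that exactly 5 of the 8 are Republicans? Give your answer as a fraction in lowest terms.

19040/89001

The sample space is all 8-subsets of the 33: C(33,8) = 13884156.
Selections with exactly 5 Republicans: choose 5 of the 16 Republicans and 3 of the 17 Democrats, C(16,5)·C(17,3) = 4368·680 = 2970240.
Probability = 2970240/13884156 = 19040/89001.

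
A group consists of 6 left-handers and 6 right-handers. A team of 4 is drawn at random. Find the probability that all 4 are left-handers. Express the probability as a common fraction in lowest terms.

There are C(12,4) = 495 possible selections.
Selections with all left-handers: C(6,4) = 15.
Probability = 15/495 = 1/33.

1/33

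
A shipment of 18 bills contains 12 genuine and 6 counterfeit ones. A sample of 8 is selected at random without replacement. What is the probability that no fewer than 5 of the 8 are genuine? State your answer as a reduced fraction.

353/442

Total selections: C(18,8) = 43758.
Favorable selections (no fewer than 5 genuine): C(12,5)·C(6,3) + C(12,6)·C(6,2) + C(12,7)·C(6,1) + C(12,8)·C(6,0) = 15840 + 13860 + 4752 + 495 = 34947.
Probability = 34947/43758 = 353/442.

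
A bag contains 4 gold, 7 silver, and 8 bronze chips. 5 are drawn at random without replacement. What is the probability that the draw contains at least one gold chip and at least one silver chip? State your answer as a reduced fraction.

There are C(19,5) = 11628 possible draws.
By inclusion-exclusion on the complements, draws missing all gold or all silver: C(15,5) + C(12,5) − C(8,5) = 3003 + 792 − 56 = 3739.
So draws with at least one of each: 11628 − 3739 = 7889, probability 7889/11628.

7889/11628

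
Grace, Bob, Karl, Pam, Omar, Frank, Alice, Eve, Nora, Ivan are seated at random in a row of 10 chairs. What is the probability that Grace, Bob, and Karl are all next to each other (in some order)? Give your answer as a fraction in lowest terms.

1/15

There are 10! = 3628800 arrangements.
Treat the three as one block: 8! placements × 3! orders within the block = 40320·6 = 241920.
Probability = 241920/3628800 = 1/15.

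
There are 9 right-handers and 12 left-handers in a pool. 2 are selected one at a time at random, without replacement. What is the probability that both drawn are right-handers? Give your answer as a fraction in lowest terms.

6/35

Multiply the conditional probabilities at each draw: 9/21 · 8/20 = 72/420 = 6/35.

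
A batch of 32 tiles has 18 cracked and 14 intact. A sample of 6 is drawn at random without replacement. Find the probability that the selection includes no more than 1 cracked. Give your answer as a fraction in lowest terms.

1859/43152

Total selections: C(32,6) = 906192.
Favorable selections (no more than 1 cracked): C(18,0)·C(14,6) + C(18,1)·C(14,5) = 3003 + 36036 = 39039.
Probability = 39039/906192 = 1859/43152.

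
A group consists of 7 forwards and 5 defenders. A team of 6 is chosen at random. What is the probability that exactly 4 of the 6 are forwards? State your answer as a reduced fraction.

25/66

The sample space is all 6-subsets of the 12: C(12,6) = 924.
Selections with exactly 4 forwards: choose 4 of the 7 forwards and 2 of the 5 defenders, C(7,4)·C(5,2) = 35·10 = 350.
Probability = 350/924 = 25/66.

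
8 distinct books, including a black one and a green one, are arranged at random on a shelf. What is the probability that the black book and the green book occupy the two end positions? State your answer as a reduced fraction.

1/28

There are 8! = 40320 arrangements.
Place the black book and the green book at the ends in 2 ways, arrange the remaining 6 in 6! = 720 ways: 2·720 = 1440.
Probability = 1440/40320 = 1/28.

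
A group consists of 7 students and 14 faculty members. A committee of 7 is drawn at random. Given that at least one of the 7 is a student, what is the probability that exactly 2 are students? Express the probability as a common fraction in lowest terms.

7007/18808

Work in counts. Selections with at least one student: C(21,7) − C(14,7) = 116280 − 3432 = 112848.
Of those, selections where exactly 2 are students: C(7,2)·C(14,5) = 21·2002 = 42042.
Conditional probability = 42042/112848 = 7007/18808.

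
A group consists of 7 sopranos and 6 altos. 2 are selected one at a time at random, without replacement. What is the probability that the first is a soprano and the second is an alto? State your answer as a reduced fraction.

7/26

Multiply the conditional probabilities at each draw: 7/13 · 6/12 = 42/156 = 7/26.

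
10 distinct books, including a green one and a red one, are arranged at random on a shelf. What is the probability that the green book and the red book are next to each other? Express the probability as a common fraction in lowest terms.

There are 10! = 3628800 arrangements.
Treat the green book and the red book as a block: 9! arrangements of the blocks × 2 orders within the block = 2·362880 = 725760.
Probability = 725760/3628800 = 1/5.

1/5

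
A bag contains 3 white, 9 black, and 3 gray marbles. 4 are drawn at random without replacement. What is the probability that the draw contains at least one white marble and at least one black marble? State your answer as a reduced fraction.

57/91

There are C(15,4) = 1365 possible draws.
By inclusion-exclusion on the complements, draws missing all white or all black: C(12,4) + C(6,4) − C(3,4) = 495 + 15 − 0 = 510.
So draws with at least one of each: 1365 − 510 = 855, probability 855/1365 = 57/91.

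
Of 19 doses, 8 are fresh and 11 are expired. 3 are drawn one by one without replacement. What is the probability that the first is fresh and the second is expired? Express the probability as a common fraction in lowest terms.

Multiply the conditional probabilities at each draw: 8/19 · 11/18 = 88/342 = 44/171.

44/171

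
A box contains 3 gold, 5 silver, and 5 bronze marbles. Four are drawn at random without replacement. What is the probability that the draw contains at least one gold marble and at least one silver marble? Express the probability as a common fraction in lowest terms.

8/13

There are C(13,4) = 715 possible draws.
By inclusion-exclusion on the complements, draws missing all gold or all silver: C(10,4) + C(8,4) − C(5,4) = 210 + 70 − 5 = 275.
So draws with at least one of each: 715 − 275 = 440, probability 440/715 = 8/13.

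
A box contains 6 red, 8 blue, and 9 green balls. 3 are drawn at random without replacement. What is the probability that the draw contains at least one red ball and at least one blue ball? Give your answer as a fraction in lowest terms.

There are C(23,3) = 1771 possible draws.
By inclusion-exclusion on the complements, draws missing all red or all blue: C(17,3) + C(15,3) − C(9,3) = 680 + 455 − 84 = 1051.
So draws with at least one of each: 1771 − 1051 = 720, probability 720/1771.

720/1771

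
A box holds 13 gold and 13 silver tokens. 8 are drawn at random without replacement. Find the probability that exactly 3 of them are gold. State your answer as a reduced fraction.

2574/10925

The sample space is all 8-subsets of the 26: C(26,8) = 1562275.
Selections with exactly 3 gold: choose 3 of the 13 gold and 5 of the 13 silver, C(13,3)·C(13,5) = 286·1287 = 368082.
Probability = 368082/1562275 = 2574/10925.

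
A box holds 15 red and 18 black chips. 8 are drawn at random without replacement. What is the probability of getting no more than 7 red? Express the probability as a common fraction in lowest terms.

10783/10788

Total selections: C(33,8) = 13884156.
The complement is exactly 8 red: C(15,8)·C(18,0) = 6435.
Probability = 1 − 6435/13884156 = 13877721/13884156 = 10783/10788.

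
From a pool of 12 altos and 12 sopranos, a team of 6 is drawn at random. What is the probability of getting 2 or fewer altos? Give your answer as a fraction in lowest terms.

1959/6118

Total selections: C(24,6) = 134596.
Favorable selections (2 or fewer altos): C(12,0)·C(12,6) + C(12,1)·C(12,5) + C(12,2)·C(12,4) = 924 + 9504 + 32670 = 43098.
Probability = 43098/134596 = 1959/6118.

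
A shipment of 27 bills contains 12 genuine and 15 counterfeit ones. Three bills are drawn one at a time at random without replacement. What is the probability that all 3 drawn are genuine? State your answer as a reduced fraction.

Multiply the conditional probabilities at each draw: 12/27 · 11/26 · 10/25 = 1320/17550 = 44/585.

44/585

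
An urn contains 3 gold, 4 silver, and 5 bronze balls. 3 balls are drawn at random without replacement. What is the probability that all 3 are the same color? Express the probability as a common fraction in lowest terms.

There are C(12,3) = 220 ways to draw 3 balls.
All same color: C(3,3) + C(4,3) + C(5,3) = 1 + 4 + 10 = 15.
Probability = 15/220 = 3/44.

3/44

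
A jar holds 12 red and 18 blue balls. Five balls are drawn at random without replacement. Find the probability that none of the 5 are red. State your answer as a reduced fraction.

68/1131

There are C(30,5) = 142506 possible selections.
Selections with no red (all blue): C(18,5) = 8568.
Probability = 8568/142506 = 68/1131.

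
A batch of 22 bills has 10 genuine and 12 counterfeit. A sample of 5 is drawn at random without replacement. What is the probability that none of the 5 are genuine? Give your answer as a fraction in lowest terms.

4/133

There are C(22,5) = 26334 possible selections.
Selections with no genuine (all counterfeit): C(12,5) = 792.
Probability = 792/26334 = 4/133.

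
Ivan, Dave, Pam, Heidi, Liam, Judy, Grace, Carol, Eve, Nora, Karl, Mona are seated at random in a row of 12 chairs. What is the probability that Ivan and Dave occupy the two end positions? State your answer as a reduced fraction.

1/66

There are 12! = 479001600 arrangements.
Place Ivan and Dave at the ends in 2 ways, arrange the remaining 10 in 10! = 3628800 ways: 2·3628800 = 7257600.
Probability = 7257600/479001600 = 1/66.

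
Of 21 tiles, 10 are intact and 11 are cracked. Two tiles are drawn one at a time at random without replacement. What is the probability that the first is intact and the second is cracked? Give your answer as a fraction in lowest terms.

11/42

Multiply the conditional probabilities at each draw: 10/21 · 11/20 = 110/420 = 11/42.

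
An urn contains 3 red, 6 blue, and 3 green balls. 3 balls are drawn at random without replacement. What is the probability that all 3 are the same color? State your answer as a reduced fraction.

1/10

There are C(12,3) = 220 ways to draw 3 balls.
All same color: C(3,3) + C(6,3) + C(3,3) = 1 + 20 + 1 = 22.
Probability = 22/220 = 1/10.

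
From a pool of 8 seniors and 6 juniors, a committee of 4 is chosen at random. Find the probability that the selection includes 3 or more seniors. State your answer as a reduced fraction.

58/143

There are C(14,4) = 1001 ways to choose the 4.
Favorable selections (3 or more seniors): C(8,3)·C(6,1) + C(8,4)·C(6,0) = 336 + 70 = 406.
Probability = 406/1001 = 58/143.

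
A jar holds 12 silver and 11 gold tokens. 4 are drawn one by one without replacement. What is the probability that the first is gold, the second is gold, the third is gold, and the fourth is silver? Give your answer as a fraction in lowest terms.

9/161

Multiply the conditional probabilities at each draw: 11/23 · 10/22 · 9/21 · 12/20 = 11880/212520 = 9/161.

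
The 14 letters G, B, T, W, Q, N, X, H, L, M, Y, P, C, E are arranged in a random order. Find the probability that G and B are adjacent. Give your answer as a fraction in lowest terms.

1/7

There are 14! = 87178291200 arrangements.
Treat G and B as a block: 13! arrangements of the blocks × 2 orders within the block = 2·6227020800 = 12454041600.
Probability = 12454041600/87178291200 = 1/7.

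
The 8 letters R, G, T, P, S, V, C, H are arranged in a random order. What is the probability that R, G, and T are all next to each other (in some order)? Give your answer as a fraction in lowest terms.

There are 8! = 40320 arrangements.
Treat the three as one block: 6! placements × 3! orders within the block = 720·6 = 4320.
Probability = 4320/40320 = 3/28.

3/28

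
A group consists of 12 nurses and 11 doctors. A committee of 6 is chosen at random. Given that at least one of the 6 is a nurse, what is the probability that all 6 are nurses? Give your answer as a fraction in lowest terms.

Work in counts. Selections with at least one nurse: C(23,6) − C(11,6) = 100947 − 462 = 100485.
Of those, selections where all 6 are nurses: C(12,6) = 924.
Conditional probability = 924/100485 = 4/435.

4/435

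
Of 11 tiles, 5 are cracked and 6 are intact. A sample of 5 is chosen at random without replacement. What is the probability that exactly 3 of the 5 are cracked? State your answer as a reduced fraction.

25/77

Total number of selections: C(11,5) = 462.
Selections with exactly 3 cracked: choose 3 of the 5 cracked and 2 of the 6 intact, C(5,3)·C(6,2) = 10·15 = 150.
Probability = 150/462 = 25/77.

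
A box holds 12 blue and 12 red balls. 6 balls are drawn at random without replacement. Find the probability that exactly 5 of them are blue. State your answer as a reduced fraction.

Total number of selections: C(24,6) = 134596.
Selections with exactly 5 blue: choose 5 of the 12 blue and 1 of the 12 red, C(12,5)·C(12,1) = 792·12 = 9504.
Probability = 9504/134596 = 216/3059.

216/3059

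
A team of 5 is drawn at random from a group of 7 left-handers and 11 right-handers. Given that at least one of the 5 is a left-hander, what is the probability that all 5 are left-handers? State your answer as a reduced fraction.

Work in counts. Selections with at least one left-hander: C(18,5) − C(11,5) = 8568 − 462 = 8106.
Of those, selections where all 5 are left-handers: C(7,5) = 21.
Conditional probability = 21/8106 = 1/386.

1/386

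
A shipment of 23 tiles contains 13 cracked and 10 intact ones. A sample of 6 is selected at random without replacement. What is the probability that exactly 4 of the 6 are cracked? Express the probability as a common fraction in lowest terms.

The sample space is all 6-subsets of the 23: C(23,6) = 100947.
Selections with exactly 4 cracked: choose 4 of the 13 cracked and 2 of the 10 intact, C(13,4)·C(10,2) = 715·45 = 32175.
Probability = 32175/100947 = 975/3059.

975/3059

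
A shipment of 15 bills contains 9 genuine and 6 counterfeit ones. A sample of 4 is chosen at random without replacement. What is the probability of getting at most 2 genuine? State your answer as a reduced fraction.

7/13

Total selections: C(15,4) = 1365.
Count the complement (more than 2 genuine): C(9,3)·C(6,1) + C(9,4)·C(6,0) = 504 + 126 = 630.
Probability = 1 − 630/1365 = 735/1365 = 7/13.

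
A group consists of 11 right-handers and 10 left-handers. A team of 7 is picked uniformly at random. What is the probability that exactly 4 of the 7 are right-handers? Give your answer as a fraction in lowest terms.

110/323

The sample space is all 7-subsets of the 21: C(21,7) = 116280.
Selections with exactly 4 right-handers: choose 4 of the 11 right-handers and 3 of the 10 left-handers, C(11,4)·C(10,3) = 330·120 = 39600.
Probability = 39600/116280 = 110/323.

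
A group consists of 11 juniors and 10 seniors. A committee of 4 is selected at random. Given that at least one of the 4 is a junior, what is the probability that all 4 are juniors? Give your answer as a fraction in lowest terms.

2/35

Work in counts. Selections with at least one junior: C(21,4) − C(10,4) = 5985 − 210 = 5775.
Of those, selections where all 4 are juniors: C(11,4) = 330.
Conditional probability = 330/5775 = 2/35.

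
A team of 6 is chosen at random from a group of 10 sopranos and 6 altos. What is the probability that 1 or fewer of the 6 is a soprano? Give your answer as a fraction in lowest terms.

61/8008

Total selections: C(16,6) = 8008.
Favorable selections (1 or fewer soprano): C(10,0)·C(6,6) + C(10,1)·C(6,5) = 1 + 60 = 61.
Probability = 61/8008.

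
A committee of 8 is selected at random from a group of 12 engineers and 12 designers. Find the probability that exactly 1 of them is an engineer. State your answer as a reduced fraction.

96/7429

The sample space is all 8-subsets of the 24: C(24,8) = 735471.
Selections with exactly 1 engineer: choose 1 of the 12 engineers and 7 of the 12 designers, C(12,1)·C(12,7) = 12·792 = 9504.
Probability = 9504/735471 = 96/7429.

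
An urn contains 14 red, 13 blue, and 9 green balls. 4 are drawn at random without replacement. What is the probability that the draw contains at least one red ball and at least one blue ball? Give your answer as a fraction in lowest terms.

There are C(36,4) = 58905 possible draws.
By inclusion-exclusion on the complements, draws missing all red or all blue: C(22,4) + C(23,4) − C(9,4) = 7315 + 8855 − 126 = 16044.
So draws with at least one of each: 58905 − 16044 = 42861, probability 42861/58905 = 2041/2805.

2041/2805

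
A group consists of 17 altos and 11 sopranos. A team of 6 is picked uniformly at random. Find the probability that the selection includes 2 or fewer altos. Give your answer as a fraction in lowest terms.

Total selections: C(28,6) = 376740.
Favorable selections (2 or fewer altos): C(17,0)·C(11,6) + C(17,1)·C(11,5) + C(17,2)·C(11,4) = 462 + 7854 + 44880 = 53196.
Probability = 53196/376740 = 341/2415.

341/2415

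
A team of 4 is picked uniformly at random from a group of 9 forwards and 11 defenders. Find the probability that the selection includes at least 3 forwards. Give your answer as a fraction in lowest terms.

Total selections: C(20,4) = 4845.
Favorable selections (at least 3 forwards): C(9,3)·C(11,1) + C(9,4)·C(11,0) = 924 + 126 = 1050.
Probability = 1050/4845 = 70/323.

70/323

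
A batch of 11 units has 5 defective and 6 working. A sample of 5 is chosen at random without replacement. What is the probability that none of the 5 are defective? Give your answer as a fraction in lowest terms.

1/77

There are C(11,5) = 462 possible selections.
Selections with no defective (all working): C(6,5) = 6.
Probability = 6/462 = 1/77.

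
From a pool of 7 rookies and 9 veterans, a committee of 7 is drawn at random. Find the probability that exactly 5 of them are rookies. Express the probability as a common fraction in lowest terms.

189/2860

The sample space is all 7-subsets of the 16: C(16,7) = 11440.
Selections with exactly 5 rookies: choose 5 of the 7 rookies and 2 of the 9 veterans, C(7,5)·C(9,2) = 21·36 = 756.
Probability = 756/11440 = 189/2860.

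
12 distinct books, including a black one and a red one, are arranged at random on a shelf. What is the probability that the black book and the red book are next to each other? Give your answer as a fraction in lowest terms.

There are 12! = 479001600 arrangements.
Treat the black book and the red book as a block: 11! arrangements of the blocks × 2 orders within the block = 2·39916800 = 79833600.
Probability = 79833600/479001600 = 1/6.

1/6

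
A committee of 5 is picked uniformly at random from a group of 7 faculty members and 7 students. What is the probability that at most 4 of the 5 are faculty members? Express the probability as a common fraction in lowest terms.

There are C(14,5) = 2002 ways to choose the 5.
The complement is exactly 5 faculty members: C(7,5)·C(7,0) = 21.
Probability = 1 − 21/2002 = 1981/2002 = 283/286.

283/286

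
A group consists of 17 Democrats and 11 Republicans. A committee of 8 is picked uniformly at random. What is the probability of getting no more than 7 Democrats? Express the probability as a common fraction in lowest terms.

4313/4347

There are C(28,8) = 3108105 ways to choose the 8.
The complement is exactly 8 Democrats: C(17,8)·C(11,0) = 24310.
Probability = 1 − 24310/3108105 = 3083795/3108105 = 4313/4347.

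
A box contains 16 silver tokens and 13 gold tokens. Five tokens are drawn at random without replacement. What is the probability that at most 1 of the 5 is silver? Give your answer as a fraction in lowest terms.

979/9135

Total selections: C(29,5) = 118755.
Favorable selections (at most 1 silver): C(16,0)·C(13,5) + C(16,1)·C(13,4) = 1287 + 11440 = 12727.
Probability = 12727/118755 = 979/9135.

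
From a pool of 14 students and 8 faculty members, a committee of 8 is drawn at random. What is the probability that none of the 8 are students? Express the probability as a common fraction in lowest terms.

There are C(22,8) = 319770 possible selections.
Selections with no students (all faculty members): C(8,8) = 1.
Probability = 1/319770.

1/319770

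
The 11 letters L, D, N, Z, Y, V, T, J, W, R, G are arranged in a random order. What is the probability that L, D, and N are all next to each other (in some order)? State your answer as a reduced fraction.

3/55

There are 11! = 39916800 arrangements.
Treat the three as one block: 9! placements × 3! orders within the block = 362880·6 = 2177280.
Probability = 2177280/39916800 = 3/55.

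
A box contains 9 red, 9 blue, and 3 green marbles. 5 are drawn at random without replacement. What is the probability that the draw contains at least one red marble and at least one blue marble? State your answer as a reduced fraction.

2085/2261

There are C(21,5) = 20349 possible draws.
By inclusion-exclusion on the complements, draws missing all red or all blue: C(12,5) + C(12,5) − C(3,5) = 792 + 792 − 0 = 1584.
So draws with at least one of each: 20349 − 1584 = 18765, probability 18765/20349 = 2085/2261.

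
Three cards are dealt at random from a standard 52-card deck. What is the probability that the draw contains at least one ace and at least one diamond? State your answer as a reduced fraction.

There are C(52,3) = 22100 possible draws.
By inclusion-exclusion on the complements, draws missing all aces or all diamonds: C(48,3) + C(39,3) − C(36,3) = 17296 + 9139 − 7140 = 19295.
So draws with at least one of each: 22100 − 19295 = 2805, probability 2805/22100 = 33/260.

33/260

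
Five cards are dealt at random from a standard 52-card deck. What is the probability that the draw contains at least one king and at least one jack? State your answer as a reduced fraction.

There are C(52,5) = 2598960 possible draws.
By inclusion-exclusion on the complements, draws missing all kings or all jacks: C(48,5) + C(48,5) − C(44,5) = 1712304 + 1712304 − 1086008 = 2338600.
So draws with at least one of each: 2598960 − 2338600 = 260360, probability 260360/2598960 = 6509/64974.

6509/64974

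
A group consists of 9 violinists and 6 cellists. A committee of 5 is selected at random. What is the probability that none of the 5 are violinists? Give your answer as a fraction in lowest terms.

There are C(15,5) = 3003 possible selections.
Selections with no violinists (all cellists): C(6,5) = 6.
Probability = 6/3003 = 2/1001.

2/1001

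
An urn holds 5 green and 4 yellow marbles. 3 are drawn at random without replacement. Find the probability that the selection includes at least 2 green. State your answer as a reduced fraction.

There are C(9,3) = 84 ways to choose the 3.
Favorable selections (at least 2 green): C(5,2)·C(4,1) + C(5,3)·C(4,0) = 40 + 10 = 50.
Probability = 50/84 = 25/42.

25/42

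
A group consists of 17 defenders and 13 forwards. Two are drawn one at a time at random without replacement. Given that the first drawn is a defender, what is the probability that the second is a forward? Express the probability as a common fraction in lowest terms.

13/29

After removing one defender, 29 remain: 16 defenders and 13 forwards.
So the probability the next is a forward is 13/29.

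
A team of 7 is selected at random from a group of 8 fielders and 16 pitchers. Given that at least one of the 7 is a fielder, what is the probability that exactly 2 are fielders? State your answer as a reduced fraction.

15288/41833

Work in counts. Selections with at least one fielder: C(24,7) − C(16,7) = 346104 − 11440 = 334664.
Of those, selections where exactly 2 are fielders: C(8,2)·C(16,5) = 28·4368 = 122304.
Conditional probability = 122304/334664 = 15288/41833.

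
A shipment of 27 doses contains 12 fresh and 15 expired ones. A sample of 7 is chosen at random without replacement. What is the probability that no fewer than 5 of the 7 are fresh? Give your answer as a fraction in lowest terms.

38/345

Total selections: C(27,7) = 888030.
Favorable selections (no fewer than 5 fresh): C(12,5)·C(15,2) + C(12,6)·C(15,1) + C(12,7)·C(15,0) = 83160 + 13860 + 792 = 97812.
Probability = 97812/888030 = 38/345.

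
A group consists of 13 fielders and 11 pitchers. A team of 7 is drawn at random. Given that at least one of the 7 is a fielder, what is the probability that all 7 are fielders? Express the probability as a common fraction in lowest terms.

2/403

Work in counts. Selections with at least one fielder: C(24,7) − C(11,7) = 346104 − 330 = 345774.
Of those, selections where all 7 are fielders: C(13,7) = 1716.
Conditional probability = 1716/345774 = 2/403.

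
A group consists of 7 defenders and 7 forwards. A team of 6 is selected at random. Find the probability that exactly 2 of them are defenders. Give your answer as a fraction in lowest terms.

35/143

The sample space is all 6-subsets of the 14: C(14,6) = 3003.
Selections with exactly 2 defenders: choose 2 of the 7 defenders and 4 of the 7 forwards, C(7,2)·C(7,4) = 21·35 = 735.
Probability = 735/3003 = 35/143.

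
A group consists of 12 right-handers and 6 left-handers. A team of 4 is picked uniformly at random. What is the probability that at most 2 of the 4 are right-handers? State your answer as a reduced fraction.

83/204

There are C(18,4) = 3060 ways to choose the 4.
Count the complement (more than 2 right-handers): C(12,3)·C(6,1) + C(12,4)·C(6,0) = 1320 + 495 = 1815.
Probability = 1 − 1815/3060 = 1245/3060 = 83/204.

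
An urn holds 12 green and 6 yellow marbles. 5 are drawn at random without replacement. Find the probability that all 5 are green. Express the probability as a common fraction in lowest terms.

11/119

There are C(18,5) = 8568 possible selections.
Selections with all green: C(12,5) = 792.
Probability = 792/8568 = 11/119.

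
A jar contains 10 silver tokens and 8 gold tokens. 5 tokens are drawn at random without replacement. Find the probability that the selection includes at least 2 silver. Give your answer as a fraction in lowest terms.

Total selections: C(18,5) = 8568.
Favorable selections (at least 2 silver): C(10,2)·C(8,3) + C(10,3)·C(8,2) + C(10,4)·C(8,1) + C(10,5)·C(8,0) = 2520 + 3360 + 1680 + 252 = 7812.
Probability = 7812/8568 = 31/34.

31/34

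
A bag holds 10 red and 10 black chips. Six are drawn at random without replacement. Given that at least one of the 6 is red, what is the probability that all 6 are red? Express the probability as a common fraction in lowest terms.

Work in counts. Selections with at least one red: C(20,6) − C(10,6) = 38760 − 210 = 38550.
Of those, selections where all 6 are red: C(10,6) = 210.
Conditional probability = 210/38550 = 7/1285.

7/1285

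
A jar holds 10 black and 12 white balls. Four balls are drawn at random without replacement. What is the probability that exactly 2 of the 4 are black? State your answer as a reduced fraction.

54/133

Total number of selections: C(22,4) = 7315.
Selections with exactly 2 black: choose 2 of the 10 black and 2 of the 12 white, C(10,2)·C(12,2) = 45·66 = 2970.
Probability = 2970/7315 = 54/133.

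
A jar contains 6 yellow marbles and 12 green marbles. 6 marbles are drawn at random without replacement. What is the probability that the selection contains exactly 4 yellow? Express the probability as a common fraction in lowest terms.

The sample space is all 6-subsets of the 18: C(18,6) = 18564.
Selections with exactly 4 yellow: choose 4 of the 6 yellow and 2 of the 12 green, C(6,4)·C(12,2) = 15·66 = 990.
Probability = 990/18564 = 165/3094.

165/3094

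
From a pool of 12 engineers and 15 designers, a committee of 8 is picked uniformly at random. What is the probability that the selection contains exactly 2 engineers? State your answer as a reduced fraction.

154/1035

There are C(27,8) = 2220075 ways to choose 8 from 27.
Selections with exactly 2 engineers: choose 2 of the 12 engineers and 6 of the 15 designers, C(12,2)·C(15,6) = 66·5005 = 330330.
Probability = 330330/2220075 = 154/1035.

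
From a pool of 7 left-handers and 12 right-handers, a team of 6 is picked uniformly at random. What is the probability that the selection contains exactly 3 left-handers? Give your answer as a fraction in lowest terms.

275/969

The sample space is all 6-subsets of the 19: C(19,6) = 27132.
Selections with exactly 3 left-handers: choose 3 of the 7 left-handers and 3 of the 12 right-handers, C(7,3)·C(12,3) = 35·220 = 7700.
Probability = 7700/27132 = 275/969.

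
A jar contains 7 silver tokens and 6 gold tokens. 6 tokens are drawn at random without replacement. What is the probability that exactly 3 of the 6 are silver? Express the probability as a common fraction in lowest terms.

The sample space is all 6-subsets of the 13: C(13,6) = 1716.
Selections with exactly 3 silver: choose 3 of the 7 silver and 3 of the 6 gold, C(7,3)·C(6,3) = 35·20 = 700.
Probability = 700/1716 = 175/429.

175/429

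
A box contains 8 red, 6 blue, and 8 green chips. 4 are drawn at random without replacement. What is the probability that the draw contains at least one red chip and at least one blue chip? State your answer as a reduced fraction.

There are C(22,4) = 7315 possible draws.
By inclusion-exclusion on the complements, draws missing all red or all blue: C(14,4) + C(16,4) − C(8,4) = 1001 + 1820 − 70 = 2751.
So draws with at least one of each: 7315 − 2751 = 4564, probability 4564/7315 = 652/1045.

652/1045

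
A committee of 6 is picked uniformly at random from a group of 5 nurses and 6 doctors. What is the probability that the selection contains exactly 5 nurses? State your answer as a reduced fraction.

1/77

The sample space is all 6-subsets of the 11: C(11,6) = 462.
Selections with exactly 5 nurses: choose 5 of the 5 nurses and 1 of the 6 doctors, C(5,5)·C(6,1) = 1·6 = 6.
Probability = 6/462 = 1/77.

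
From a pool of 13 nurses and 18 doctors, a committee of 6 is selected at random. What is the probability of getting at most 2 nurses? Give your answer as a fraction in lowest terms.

Total selections: C(31,6) = 736281.
Favorable selections (at most 2 nurses): C(13,0)·C(18,6) + C(13,1)·C(18,5) + C(13,2)·C(18,4) = 18564 + 111384 + 238680 = 368628.
Probability = 368628/736281 = 9452/18879.

9452/18879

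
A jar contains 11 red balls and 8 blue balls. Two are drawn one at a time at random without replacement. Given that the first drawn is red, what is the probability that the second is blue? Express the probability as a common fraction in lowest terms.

After removing one red, 18 remain: 10 red and 8 blue.
So the probability the next is blue is 8/18 = 4/9.

4/9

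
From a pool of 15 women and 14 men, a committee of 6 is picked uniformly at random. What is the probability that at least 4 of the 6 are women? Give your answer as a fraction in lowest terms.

941/2610

There are C(29,6) = 475020 ways to choose the 6.
Favorable selections (at least 4 women): C(15,4)·C(14,2) + C(15,5)·C(14,1) + C(15,6)·C(14,0) = 124215 + 42042 + 5005 = 171262.
Probability = 171262/475020 = 941/2610.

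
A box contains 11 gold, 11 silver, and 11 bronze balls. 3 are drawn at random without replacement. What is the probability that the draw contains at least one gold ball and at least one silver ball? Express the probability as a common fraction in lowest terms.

231/496

There are C(33,3) = 5456 possible draws.
By inclusion-exclusion on the complements, draws missing all gold or all silver: C(22,3) + C(22,3) − C(11,3) = 1540 + 1540 − 165 = 2915.
So draws with at least one of each: 5456 − 2915 = 2541, probability 2541/5456 = 231/496.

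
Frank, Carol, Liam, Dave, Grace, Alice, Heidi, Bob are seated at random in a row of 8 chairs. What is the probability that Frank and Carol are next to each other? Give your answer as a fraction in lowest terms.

There are 8! = 40320 arrangements.
Treat Frank and Carol as a block: 7! arrangements of the blocks × 2 orders within the block = 2·5040 = 10080.
Probability = 10080/40320 = 1/4.

1/4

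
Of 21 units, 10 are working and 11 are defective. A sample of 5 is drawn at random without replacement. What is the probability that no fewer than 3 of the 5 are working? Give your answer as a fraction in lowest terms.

Total selections: C(21,5) = 20349.
Favorable selections (no fewer than 3 working): C(10,3)·C(11,2) + C(10,4)·C(11,1) + C(10,5)·C(11,0) = 6600 + 2310 + 252 = 9162.
Probability = 9162/20349 = 1018/2261.

1018/2261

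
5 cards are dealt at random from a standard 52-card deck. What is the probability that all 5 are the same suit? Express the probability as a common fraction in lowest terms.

33/16660

There are C(52,5) = 2598960 possible 5-card hands.
Hands of one suit: 4 suits × C(13,5) = 4·1287 = 5148.
Probability = 5148/2598960 = 33/16660.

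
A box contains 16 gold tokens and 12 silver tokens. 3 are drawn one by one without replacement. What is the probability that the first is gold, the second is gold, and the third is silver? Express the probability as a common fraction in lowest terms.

Multiply the conditional probabilities at each draw: 16/28 · 15/27 · 12/26 = 2880/19656 = 40/273.

40/273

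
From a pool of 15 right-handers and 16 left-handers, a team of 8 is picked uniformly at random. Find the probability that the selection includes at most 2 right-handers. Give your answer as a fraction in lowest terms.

Total selections: C(31,8) = 7888725.
Favorable selections (at most 2 right-handers): C(15,0)·C(16,8) + C(15,1)·C(16,7) + C(15,2)·C(16,6) = 12870 + 171600 + 840840 = 1025310.
Probability = 1025310/7888725 = 5258/40455.

5258/40455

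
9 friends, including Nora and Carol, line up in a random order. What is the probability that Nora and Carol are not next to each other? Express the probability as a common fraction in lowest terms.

There are 9! = 362880 arrangements.
Arrangements with Nora and Carol adjacent: 2·8! = 80640.
So not adjacent: 362880 − 80640 = 282240, probability 282240/362880 = 7/9.

7/9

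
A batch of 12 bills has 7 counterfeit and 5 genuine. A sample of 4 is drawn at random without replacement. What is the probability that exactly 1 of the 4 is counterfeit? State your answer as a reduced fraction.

Total number of selections: C(12,4) = 495.
Selections with exactly 1 counterfeit: choose 1 of the 7 counterfeit and 3 of the 5 genuine, C(7,1)·C(5,3) = 7·10 = 70.
Probability = 70/495 = 14/99.

14/99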